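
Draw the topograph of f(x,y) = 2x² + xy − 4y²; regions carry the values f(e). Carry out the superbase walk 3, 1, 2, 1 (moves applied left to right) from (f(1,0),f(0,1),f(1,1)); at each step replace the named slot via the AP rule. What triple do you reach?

start (2,-4,-1) = (f(1,0),f(0,1),f(1,1))
replace slot 3: 2·(2+(-4)) − (-1) = -3 → (2,-4,-3)
replace slot 1: 2·((-4)+(-3)) − 2 = -16 → (-16,-4,-3)
replace slot 2: 2·((-16)+(-3)) − (-4) = -34 → (-16,-34,-3)
replace slot 1: 2·((-34)+(-3)) − (-16) = -58 → (-58,-34,-3)

-58,-34,-3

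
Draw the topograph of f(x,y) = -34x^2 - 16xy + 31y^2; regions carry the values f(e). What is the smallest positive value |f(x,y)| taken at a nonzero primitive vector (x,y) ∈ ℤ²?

descent: ρ → (31,16,-34)  [lands on river]
river: ρ → (-34,52,13)
river: ρ → (13,52,-34)
river: ρ → (-34,16,31)
river: ρ → (31,46,-19)
river: ρ → (-19,30,47)
river: ρ → (47,64,-2)
river: ρ → (-2,64,47)
river: ρ → (47,30,-19)
river: ρ → (-19,46,31)
closes: descent 1, river 10
min |a| on river = 2

2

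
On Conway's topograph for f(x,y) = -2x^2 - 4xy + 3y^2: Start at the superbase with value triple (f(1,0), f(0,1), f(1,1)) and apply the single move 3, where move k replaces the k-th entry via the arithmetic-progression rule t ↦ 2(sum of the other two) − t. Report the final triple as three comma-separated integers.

start (-2,3,-3) = (f(1,0),f(0,1),f(1,1))
replace slot 3: 2·((-2)+3) − (-3) = 5 → (-2,3,5)

-2,3,5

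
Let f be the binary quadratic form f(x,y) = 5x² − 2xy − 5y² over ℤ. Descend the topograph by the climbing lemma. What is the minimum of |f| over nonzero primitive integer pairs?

descent: ρ → (-5,2,5)  [lands on river]
river: ρ → (5,8,-2)
river: ρ → (-2,8,5)
river: ρ → (5,2,-5)
river: ρ → (-5,8,2)
river: ρ → (2,8,-5)
closes: descent 1, river 6
min |a| on river = 2

2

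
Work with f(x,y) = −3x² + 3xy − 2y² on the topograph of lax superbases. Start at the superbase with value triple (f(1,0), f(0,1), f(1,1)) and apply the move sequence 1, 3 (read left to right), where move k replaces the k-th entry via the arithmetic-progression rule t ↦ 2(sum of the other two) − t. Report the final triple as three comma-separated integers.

start (-3,-2,-2) = (f(1,0),f(0,1),f(1,1))
replace slot 1: 2·((-2)+(-2)) − (-3) = -5 → (-5,-2,-2)
replace slot 3: 2·((-5)+(-2)) − (-2) = -12 → (-5,-2,-12)

-5,-2,-12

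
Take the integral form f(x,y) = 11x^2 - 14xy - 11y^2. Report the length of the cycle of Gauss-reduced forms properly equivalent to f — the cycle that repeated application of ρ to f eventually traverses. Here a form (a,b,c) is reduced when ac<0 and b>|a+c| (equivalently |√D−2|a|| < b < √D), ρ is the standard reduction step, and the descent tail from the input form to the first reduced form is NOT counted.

D = 680, ⌊√D⌋ = 26
descent: ρ → (-11,14,11)  [lands on river]
river: ρ → (11,8,-14)
river: ρ → (-14,20,5)
river: ρ → (5,20,-14)
river: ρ → (-14,8,11)
river: ρ → (11,14,-11)
river: ρ → (-11,8,14)
river: ρ → (14,20,-5)
river: ρ → (-5,20,14)
river: ρ → (14,8,-11)
ρ-cycle length = 10 (tail of 1 descent step not counted)

10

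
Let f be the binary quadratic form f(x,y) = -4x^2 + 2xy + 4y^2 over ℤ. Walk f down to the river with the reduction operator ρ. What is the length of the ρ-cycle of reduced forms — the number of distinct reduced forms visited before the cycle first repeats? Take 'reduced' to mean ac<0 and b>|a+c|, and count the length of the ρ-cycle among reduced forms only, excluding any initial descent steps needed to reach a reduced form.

D = 68, ⌊√D⌋ = 8
river: ρ → (4,6,-2)
river: ρ → (-2,6,4)
river: ρ → (4,2,-4)
river: ρ → (-4,6,2)
river: ρ → (2,6,-4)
river: ρ → (-4,2,4)
ρ-cycle length = 6 (tail of 0 descent steps not counted)

6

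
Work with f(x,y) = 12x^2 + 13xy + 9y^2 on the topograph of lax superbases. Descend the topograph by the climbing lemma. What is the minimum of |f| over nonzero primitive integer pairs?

translate: b→-11 (≡13 mod 24), so (12,13,9)→(12,-11,8)
flip: (12,-11,8)→(8,11,12)
translate: b→-5 (≡11 mod 16), so (8,11,12)→(8,-5,9)
reduced (well bottom): (8,-5,9) with a≤c, −a<b≤a
well minimum = a = 8

8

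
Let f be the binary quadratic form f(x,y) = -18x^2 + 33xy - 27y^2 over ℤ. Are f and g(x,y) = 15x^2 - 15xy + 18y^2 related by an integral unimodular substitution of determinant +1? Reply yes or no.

D₁ = -855, D₂ = -855
f is negative-definite; reduce −f:
−f: translate: b→3 (≡-33 mod 36), so (18,-33,27)→(18,3,12)
−f: flip: (18,3,12)→(12,-3,18)
−f: reduced (well bottom): (12,-3,18) with a≤c, −a<b≤a
flip sign back: reduced form of f is (-12,3,-18)
g: translate: b→15 (≡-15 mod 30), so (15,-15,18)→(15,15,18)
g: reduced (well bottom): (15,15,18) with a≤c, −a<b≤a
reduced forms (-12, 3, -18) vs (15, 15, 18) ⇒ inequivalent

no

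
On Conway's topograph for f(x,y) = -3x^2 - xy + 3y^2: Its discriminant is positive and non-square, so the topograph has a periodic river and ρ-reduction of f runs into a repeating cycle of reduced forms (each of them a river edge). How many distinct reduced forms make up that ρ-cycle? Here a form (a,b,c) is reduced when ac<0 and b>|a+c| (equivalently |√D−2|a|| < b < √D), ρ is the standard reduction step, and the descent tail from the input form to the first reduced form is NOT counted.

D = 37, ⌊√D⌋ = 6
descent: ρ → (3,1,-3)  [lands on river]
river: ρ → (-3,5,1)
river: ρ → (1,5,-3)
river: ρ → (-3,1,3)
river: ρ → (3,5,-1)
river: ρ → (-1,5,3)
ρ-cycle length = 6 (tail of 1 descent step not counted)

6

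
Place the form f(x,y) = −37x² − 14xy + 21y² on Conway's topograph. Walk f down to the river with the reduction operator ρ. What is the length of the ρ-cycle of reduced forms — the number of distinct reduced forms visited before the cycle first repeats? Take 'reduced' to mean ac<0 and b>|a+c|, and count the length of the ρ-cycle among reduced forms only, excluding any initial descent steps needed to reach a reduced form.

D = 3304, ⌊√D⌋ = 57
descent: ρ → (21,56,-2)  [lands on river]
river: ρ → (-2,56,21)
river: ρ → (21,28,-30)
river: ρ → (-30,32,19)
river: ρ → (19,44,-18)
river: ρ → (-18,28,35)
river: ρ → (35,42,-11)
river: ρ → (-11,46,27)
river: ρ → (27,8,-30)
river: ρ → (-30,52,5)
river: ρ → (5,48,-50)
river: ρ → (-50,52,3)
river: ρ → (3,56,-14)
river: ρ → (-14,56,3)
river: ρ → (3,52,-50)
river: ρ → (-50,48,5)
river: ρ → (5,52,-30)
river: ρ → (-30,8,27)
river: ρ → (27,46,-11)
river: ρ → (-11,42,35)
river: ρ → (35,28,-18)
river: ρ → (-18,44,19)
river: ρ → (19,32,-30)
river: ρ → (-30,28,21)
ρ-cycle length = 24 (tail of 1 descent step not counted)

24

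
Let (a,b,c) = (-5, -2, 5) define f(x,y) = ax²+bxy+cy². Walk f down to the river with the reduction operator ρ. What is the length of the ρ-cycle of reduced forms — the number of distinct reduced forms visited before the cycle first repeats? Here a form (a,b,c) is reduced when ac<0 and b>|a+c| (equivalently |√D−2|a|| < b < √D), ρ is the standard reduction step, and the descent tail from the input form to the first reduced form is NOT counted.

D = 104, ⌊√D⌋ = 10
descent: ρ → (5,2,-5)  [lands on river]
river: ρ → (-5,8,2)
river: ρ → (2,8,-5)
river: ρ → (-5,2,5)
river: ρ → (5,8,-2)
river: ρ → (-2,8,5)
ρ-cycle length = 6 (tail of 1 descent step not counted)

6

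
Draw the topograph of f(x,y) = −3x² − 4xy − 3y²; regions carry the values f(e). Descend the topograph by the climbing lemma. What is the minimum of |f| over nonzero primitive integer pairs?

translate: b→-2 (≡4 mod 6), so (3,4,3)→(3,-2,2)
flip: (3,-2,2)→(2,2,3)
reduced (well bottom): (2,2,3) with a≤c, −a<b≤a
well minimum |f| = |-2| = 2 (negative-definite)

2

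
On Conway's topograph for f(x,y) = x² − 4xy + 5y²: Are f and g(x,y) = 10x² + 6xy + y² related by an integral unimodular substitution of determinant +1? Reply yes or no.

D₁ = -4, D₂ = -4
f: translate: b→0 (≡-4 mod 2), so (1,-4,5)→(1,0,1)
f: reduced (well bottom): (1,0,1) with a≤c, −a<b≤a
g: flip: (10,6,1)→(1,-6,10)
g: translate: b→0 (≡-6 mod 2), so (1,-6,10)→(1,0,1)
g: reduced (well bottom): (1,0,1) with a≤c, −a<b≤a
reduced forms (1, 0, 1) vs (1, 0, 1) ⇒ equivalent

yes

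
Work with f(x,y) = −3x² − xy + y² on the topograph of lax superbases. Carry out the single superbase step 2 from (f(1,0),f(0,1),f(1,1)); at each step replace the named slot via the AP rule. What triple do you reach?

start (-3,1,-3) = (f(1,0),f(0,1),f(1,1))
replace slot 2: 2·((-3)+(-3)) − 1 = -13 → (-3,-13,-3)

-3,-13,-3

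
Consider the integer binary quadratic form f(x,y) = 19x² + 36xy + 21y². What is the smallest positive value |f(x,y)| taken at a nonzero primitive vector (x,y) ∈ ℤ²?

translate: b→-2 (≡36 mod 38), so (19,36,21)→(19,-2,4)
flip: (19,-2,4)→(4,2,19)
reduced (well bottom): (4,2,19) with a≤c, −a<b≤a
well minimum = a = 4

4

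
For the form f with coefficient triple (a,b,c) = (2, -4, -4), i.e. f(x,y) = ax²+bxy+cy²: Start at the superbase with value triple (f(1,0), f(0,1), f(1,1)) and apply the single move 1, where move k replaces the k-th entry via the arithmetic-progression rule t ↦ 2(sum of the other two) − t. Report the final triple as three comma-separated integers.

start (2,-4,-6) = (f(1,0),f(0,1),f(1,1))
replace slot 1: 2·((-4)+(-6)) − 2 = -22 → (-22,-4,-6)

-22,-4,-6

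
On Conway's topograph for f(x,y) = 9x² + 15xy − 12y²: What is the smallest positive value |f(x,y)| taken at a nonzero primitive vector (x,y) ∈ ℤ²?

river: ρ → (-12,9,12)
river: ρ → (12,15,-9)
river: ρ → (-9,21,6)
river: ρ → (6,15,-18)
river: ρ → (-18,21,3)
river: ρ → (3,21,-18)
river: ρ → (-18,15,6)
river: ρ → (6,21,-9)
river: ρ → (-9,15,12)
river: ρ → (12,9,-12)
river: ρ → (-12,15,9)
river: ρ → (9,21,-6)
river: ρ → (-6,15,18)
river: ρ → (18,21,-3)
river: ρ → (-3,21,18)
river: ρ → (18,15,-6)
river: ρ → (-6,21,9)
river: ρ → (9,15,-12)
closes: descent 0, river 18
min |a| on river = 3

3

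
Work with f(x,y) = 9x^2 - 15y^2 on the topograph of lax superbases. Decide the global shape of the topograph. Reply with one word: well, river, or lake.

D = b²−4ac = 0² − 4·9·(-15) = 540
D > 0 non-square ⇒ indefinite ⇒ periodic river

river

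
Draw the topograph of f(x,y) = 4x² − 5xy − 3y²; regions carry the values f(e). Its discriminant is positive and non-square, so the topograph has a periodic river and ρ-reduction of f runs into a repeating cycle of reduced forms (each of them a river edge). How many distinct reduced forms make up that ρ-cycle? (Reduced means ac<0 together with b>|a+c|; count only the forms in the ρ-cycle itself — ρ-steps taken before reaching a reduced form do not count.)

D = 73, ⌊√D⌋ = 8
descent: ρ → (-3,5,4)  [lands on river]
river: ρ → (4,3,-4)
river: ρ → (-4,5,3)
river: ρ → (3,7,-2)
river: ρ → (-2,5,6)
river: ρ → (6,7,-1)
river: ρ → (-1,7,6)
river: ρ → (6,5,-2)
river: ρ → (-2,7,3)
river: ρ → (3,5,-4)
river: ρ → (-4,3,4)
river: ρ → (4,5,-3)
river: ρ → (-3,7,2)
river: ρ → (2,5,-6)
river: ρ → (-6,7,1)
river: ρ → (1,7,-6)
river: ρ → (-6,5,2)
river: ρ → (2,7,-3)
ρ-cycle length = 18 (tail of 1 descent step not counted)

18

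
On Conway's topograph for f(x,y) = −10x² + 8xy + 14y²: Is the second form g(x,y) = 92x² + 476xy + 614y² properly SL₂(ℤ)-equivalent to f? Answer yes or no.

D₁ = 624, D₂ = 624
river cycle of f (length 6): (14, 20, -4), (-4, 20, 14), (14, 8, -10), (-10, 12, 12), (12, 12, -10), (-10, 8, 14)
river cycle of g (length 6): (14, 20, -4), (-4, 20, 14), (14, 8, -10), (-10, 12, 12), (12, 12, -10), (-10, 8, 14)
cycles coincide ⇒ equivalent

yes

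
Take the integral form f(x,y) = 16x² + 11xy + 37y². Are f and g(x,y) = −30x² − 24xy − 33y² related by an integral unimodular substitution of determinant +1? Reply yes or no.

D₁ = -2247, D₂ = -3384
discriminants differ ⇒ not SL₂(ℤ)-equivalent

no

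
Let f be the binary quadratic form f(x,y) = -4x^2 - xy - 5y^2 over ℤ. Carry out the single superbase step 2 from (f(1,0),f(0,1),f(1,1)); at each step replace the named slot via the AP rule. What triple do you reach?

start (-4,-5,-10) = (f(1,0),f(0,1),f(1,1))
replace slot 2: 2·((-4)+(-10)) − (-5) = -23 → (-4,-23,-10)

-4,-23,-10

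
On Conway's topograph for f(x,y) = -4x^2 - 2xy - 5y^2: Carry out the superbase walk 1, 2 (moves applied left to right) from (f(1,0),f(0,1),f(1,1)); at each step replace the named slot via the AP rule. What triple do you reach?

start (-4,-5,-11) = (f(1,0),f(0,1),f(1,1))
replace slot 1: 2·((-5)+(-11)) − (-4) = -28 → (-28,-5,-11)
replace slot 2: 2·((-28)+(-11)) − (-5) = -73 → (-28,-73,-11)

-28,-73,-11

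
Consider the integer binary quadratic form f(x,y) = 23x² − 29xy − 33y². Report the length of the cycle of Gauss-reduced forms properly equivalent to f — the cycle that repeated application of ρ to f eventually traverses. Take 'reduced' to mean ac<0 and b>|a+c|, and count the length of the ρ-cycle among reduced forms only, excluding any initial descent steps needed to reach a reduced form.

D = 3877, ⌊√D⌋ = 62
descent: ρ → (-33,29,23)  [lands on river]
river: ρ → (23,17,-39)
river: ρ → (-39,61,1)
river: ρ → (1,61,-39)
river: ρ → (-39,17,23)
river: ρ → (23,29,-33)
river: ρ → (-33,37,19)
river: ρ → (19,39,-31)
river: ρ → (-31,23,27)
river: ρ → (27,31,-27)
river: ρ → (-27,23,31)
river: ρ → (31,39,-19)
river: ρ → (-19,37,33)
river: ρ → (33,29,-23)
river: ρ → (-23,17,39)
river: ρ → (39,61,-1)
river: ρ → (-1,61,39)
river: ρ → (39,17,-23)
river: ρ → (-23,29,33)
river: ρ → (33,37,-19)
river: ρ → (-19,39,31)
river: ρ → (31,23,-27)
river: ρ → (-27,31,27)
river: ρ → (27,23,-31)
river: ρ → (-31,39,19)
river: ρ → (19,37,-33)
ρ-cycle length = 26 (tail of 1 descent step not counted)

26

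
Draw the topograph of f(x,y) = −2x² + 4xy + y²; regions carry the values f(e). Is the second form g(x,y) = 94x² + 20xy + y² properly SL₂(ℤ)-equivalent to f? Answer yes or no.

D₁ = 24, D₂ = 24
river cycle of f (length 2): (1, 4, -2), (-2, 4, 1)
river cycle of g (length 2): (1, 4, -2), (-2, 4, 1)
cycles coincide ⇒ equivalent

yes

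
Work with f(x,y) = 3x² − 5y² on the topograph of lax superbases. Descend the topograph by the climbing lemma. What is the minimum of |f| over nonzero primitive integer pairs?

descent: ρ → (-5,0,3)
descent: ρ → (3,6,-2)  [lands on river]
river: ρ → (-2,6,3)
closes: descent 2, river 2
min |a| on river = 2

2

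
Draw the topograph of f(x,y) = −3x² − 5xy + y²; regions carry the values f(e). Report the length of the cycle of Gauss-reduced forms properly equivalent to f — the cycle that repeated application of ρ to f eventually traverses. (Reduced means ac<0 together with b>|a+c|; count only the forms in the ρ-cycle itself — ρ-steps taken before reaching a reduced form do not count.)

D = 37, ⌊√D⌋ = 6
descent: ρ → (1,5,-3)  [lands on river]
river: ρ → (-3,1,3)
river: ρ → (3,5,-1)
river: ρ → (-1,5,3)
river: ρ → (3,1,-3)
river: ρ → (-3,5,1)
ρ-cycle length = 6 (tail of 1 descent step not counted)

6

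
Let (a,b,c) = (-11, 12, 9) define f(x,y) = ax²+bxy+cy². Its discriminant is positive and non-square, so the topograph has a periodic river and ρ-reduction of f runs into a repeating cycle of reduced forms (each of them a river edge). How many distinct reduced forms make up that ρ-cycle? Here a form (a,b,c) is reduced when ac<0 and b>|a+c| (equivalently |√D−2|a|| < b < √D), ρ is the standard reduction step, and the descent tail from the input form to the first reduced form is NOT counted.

D = 540, ⌊√D⌋ = 23
river: ρ → (9,6,-14)
river: ρ → (-14,22,1)
river: ρ → (1,22,-14)
river: ρ → (-14,6,9)
river: ρ → (9,12,-11)
river: ρ → (-11,10,10)
river: ρ → (10,10,-11)
river: ρ → (-11,12,9)
ρ-cycle length = 8 (tail of 0 descent steps not counted)

8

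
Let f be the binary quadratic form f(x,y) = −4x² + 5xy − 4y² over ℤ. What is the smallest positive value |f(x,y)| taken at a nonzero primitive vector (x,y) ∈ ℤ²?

translate: b→3 (≡-5 mod 8), so (4,-5,4)→(4,3,3)
flip: (4,3,3)→(3,-3,4)
translate: b→3 (≡-3 mod 6), so (3,-3,4)→(3,3,4)
reduced (well bottom): (3,3,4) with a≤c, −a<b≤a
well minimum |f| = |-3| = 3 (negative-definite)

3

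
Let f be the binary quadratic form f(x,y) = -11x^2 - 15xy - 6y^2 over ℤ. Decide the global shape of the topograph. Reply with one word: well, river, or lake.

D = b²−4ac = (-15)² − 4·(-11)·(-6) = -39
D < 0 ⇒ definite ⇒ every region one sign ⇒ single well

well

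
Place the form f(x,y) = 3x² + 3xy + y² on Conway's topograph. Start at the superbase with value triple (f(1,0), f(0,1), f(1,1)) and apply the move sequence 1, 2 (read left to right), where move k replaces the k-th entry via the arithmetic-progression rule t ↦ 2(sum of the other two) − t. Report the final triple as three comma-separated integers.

start (3,1,7) = (f(1,0),f(0,1),f(1,1))
replace slot 1: 2·(1+7) − 3 = 13 → (13,1,7)
replace slot 2: 2·(13+7) − 1 = 39 → (13,39,7)

13,39,7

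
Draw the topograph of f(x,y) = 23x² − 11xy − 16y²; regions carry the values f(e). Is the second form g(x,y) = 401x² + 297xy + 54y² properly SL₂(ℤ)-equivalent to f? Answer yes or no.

D₁ = 1593, D₂ = 1593
river cycle of f (length 12): (-16, 11, 23), (23, 35, -4), (-4, 37, 14), (14, 19, -22), (-22, 25, 11), (11, 19, -28), (-28, 37, 2), (2, 39, -9), (-9, 33, 14), (14, 23, -19), … (2 more)
river cycle of g (length 12): (-4, 37, 14), (14, 19, -22), (-22, 25, 11), (11, 19, -28), (-28, 37, 2), (2, 39, -9), (-9, 33, 14), (14, 23, -19), (-19, 15, 18), (18, 21, -16), … (2 more)
cycles coincide ⇒ equivalent

yes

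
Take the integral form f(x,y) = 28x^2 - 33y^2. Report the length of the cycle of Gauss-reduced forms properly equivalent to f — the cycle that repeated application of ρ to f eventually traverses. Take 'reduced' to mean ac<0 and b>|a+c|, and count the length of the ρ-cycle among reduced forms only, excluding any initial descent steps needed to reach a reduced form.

D = 3696, ⌊√D⌋ = 60
descent: ρ → (-33,0,28)
descent: ρ → (28,56,-5)  [lands on river]
river: ρ → (-5,54,39)
river: ρ → (39,24,-20)
river: ρ → (-20,56,7)
river: ρ → (7,56,-20)
river: ρ → (-20,24,39)
river: ρ → (39,54,-5)
river: ρ → (-5,56,28)
ρ-cycle length = 8 (tail of 2 descent steps not counted)

8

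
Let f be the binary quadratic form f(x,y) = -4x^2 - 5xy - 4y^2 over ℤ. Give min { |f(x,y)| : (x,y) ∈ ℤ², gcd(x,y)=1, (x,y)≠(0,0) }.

translate: b→-3 (≡5 mod 8), so (4,5,4)→(4,-3,3)
flip: (4,-3,3)→(3,3,4)
reduced (well bottom): (3,3,4) with a≤c, −a<b≤a
well minimum |f| = |-3| = 3 (negative-definite)

3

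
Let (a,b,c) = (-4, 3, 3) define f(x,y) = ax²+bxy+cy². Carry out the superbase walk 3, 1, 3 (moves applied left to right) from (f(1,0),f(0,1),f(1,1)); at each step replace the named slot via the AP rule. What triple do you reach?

start (-4,3,2) = (f(1,0),f(0,1),f(1,1))
replace slot 3: 2·((-4)+3) − 2 = -4 → (-4,3,-4)
replace slot 1: 2·(3+(-4)) − (-4) = 2 → (2,3,-4)
replace slot 3: 2·(2+3) − (-4) = 14 → (2,3,14)

2,3,14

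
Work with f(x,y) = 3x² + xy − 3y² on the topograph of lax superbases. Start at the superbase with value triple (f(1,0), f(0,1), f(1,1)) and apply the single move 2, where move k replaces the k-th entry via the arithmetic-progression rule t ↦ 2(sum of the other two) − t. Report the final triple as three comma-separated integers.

start (3,-3,1) = (f(1,0),f(0,1),f(1,1))
replace slot 2: 2·(3+1) − (-3) = 11 → (3,11,1)

3,11,1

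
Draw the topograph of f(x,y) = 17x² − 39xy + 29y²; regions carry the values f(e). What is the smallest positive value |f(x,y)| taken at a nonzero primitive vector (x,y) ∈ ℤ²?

translate: b→-5 (≡-39 mod 34), so (17,-39,29)→(17,-5,7)
flip: (17,-5,7)→(7,5,17)
reduced (well bottom): (7,5,17) with a≤c, −a<b≤a
well minimum = a = 7

7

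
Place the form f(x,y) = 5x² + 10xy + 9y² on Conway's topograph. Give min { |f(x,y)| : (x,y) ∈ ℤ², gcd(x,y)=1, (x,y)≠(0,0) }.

translate: b→0 (≡10 mod 10), so (5,10,9)→(5,0,4)
flip: (5,0,4)→(4,0,5)
reduced (well bottom): (4,0,5) with a≤c, −a<b≤a
well minimum = a = 4

4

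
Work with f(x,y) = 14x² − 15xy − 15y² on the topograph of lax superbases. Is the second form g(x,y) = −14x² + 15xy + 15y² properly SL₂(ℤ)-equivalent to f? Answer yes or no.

D₁ = 1065, D₂ = 1065
river cycle of f (length 20): (-15, 15, 14), (14, 13, -16), (-16, 19, 11), (11, 25, -10), (-10, 15, 21), (21, 27, -4), (-4, 29, 14), (14, 27, -6), (-6, 21, 26), (26, 31, -1), … (10 more)
river cycle of g (length 20): (15, 15, -14), (-14, 13, 16), (16, 19, -11), (-11, 25, 10), (10, 15, -21), (-21, 27, 4), (4, 29, -14), (-14, 27, 6), (6, 21, -26), (-26, 31, 1), … (10 more)
cycles differ ⇒ inequivalent

no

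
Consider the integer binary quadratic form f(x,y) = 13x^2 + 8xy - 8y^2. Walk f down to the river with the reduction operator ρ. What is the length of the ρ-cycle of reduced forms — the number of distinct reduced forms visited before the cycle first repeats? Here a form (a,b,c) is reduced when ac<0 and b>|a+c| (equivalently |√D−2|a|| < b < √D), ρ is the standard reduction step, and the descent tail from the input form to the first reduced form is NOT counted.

D = 480, ⌊√D⌋ = 21
river: ρ → (-8,8,13)
river: ρ → (13,18,-3)
river: ρ → (-3,18,13)
river: ρ → (13,8,-8)
ρ-cycle length = 4 (tail of 0 descent steps not counted)

4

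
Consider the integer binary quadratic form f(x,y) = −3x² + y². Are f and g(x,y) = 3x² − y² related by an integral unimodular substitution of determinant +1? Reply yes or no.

D₁ = 12, D₂ = 12
river cycle of f (length 2): (1, 2, -2), (-2, 2, 1)
river cycle of g (length 2): (-1, 2, 2), (2, 2, -1)
cycles differ ⇒ inequivalent

no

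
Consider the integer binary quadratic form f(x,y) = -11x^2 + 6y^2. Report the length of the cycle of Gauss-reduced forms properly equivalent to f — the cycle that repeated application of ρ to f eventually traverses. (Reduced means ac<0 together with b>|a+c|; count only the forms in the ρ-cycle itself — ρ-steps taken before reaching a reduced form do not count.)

D = 264, ⌊√D⌋ = 16
descent: ρ → (6,12,-5)  [lands on river]
river: ρ → (-5,8,10)
river: ρ → (10,12,-3)
river: ρ → (-3,12,10)
river: ρ → (10,8,-5)
river: ρ → (-5,12,6)
ρ-cycle length = 6 (tail of 1 descent step not counted)

6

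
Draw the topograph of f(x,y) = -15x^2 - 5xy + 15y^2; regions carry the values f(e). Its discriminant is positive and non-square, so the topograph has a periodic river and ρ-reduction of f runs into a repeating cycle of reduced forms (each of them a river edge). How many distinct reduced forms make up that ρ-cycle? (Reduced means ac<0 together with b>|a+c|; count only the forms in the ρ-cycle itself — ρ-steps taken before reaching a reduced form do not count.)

D = 925, ⌊√D⌋ = 30
descent: ρ → (15,5,-15)  [lands on river]
river: ρ → (-15,25,5)
river: ρ → (5,25,-15)
river: ρ → (-15,5,15)
river: ρ → (15,25,-5)
river: ρ → (-5,25,15)
ρ-cycle length = 6 (tail of 1 descent step not counted)

6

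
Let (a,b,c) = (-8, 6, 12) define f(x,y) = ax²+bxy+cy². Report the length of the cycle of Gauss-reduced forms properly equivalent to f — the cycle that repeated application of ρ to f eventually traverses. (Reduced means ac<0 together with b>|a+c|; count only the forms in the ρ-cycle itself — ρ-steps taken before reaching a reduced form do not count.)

D = 420, ⌊√D⌋ = 20
river: ρ → (12,18,-2)
river: ρ → (-2,18,12)
river: ρ → (12,6,-8)
river: ρ → (-8,10,10)
river: ρ → (10,10,-8)
river: ρ → (-8,6,12)
ρ-cycle length = 6 (tail of 0 descent steps not counted)

6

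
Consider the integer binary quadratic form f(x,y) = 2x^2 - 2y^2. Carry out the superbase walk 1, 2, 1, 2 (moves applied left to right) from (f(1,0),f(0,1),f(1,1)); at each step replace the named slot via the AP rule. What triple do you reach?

start (2,-2,0) = (f(1,0),f(0,1),f(1,1))
replace slot 1: 2·((-2)+0) − 2 = -6 → (-6,-2,0)
replace slot 2: 2·((-6)+0) − (-2) = -10 → (-6,-10,0)
replace slot 1: 2·((-10)+0) − (-6) = -14 → (-14,-10,0)
replace slot 2: 2·((-14)+0) − (-10) = -18 → (-14,-18,0)

-14,-18,0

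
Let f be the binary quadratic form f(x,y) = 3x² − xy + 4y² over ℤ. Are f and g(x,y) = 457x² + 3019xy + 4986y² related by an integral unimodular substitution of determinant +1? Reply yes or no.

D₁ = -47, D₂ = -47
f: reduced (well bottom): (3,-1,4) with a≤c, −a<b≤a
g: translate: b→277 (≡3019 mod 914), so (457,3019,4986)→(457,277,42)
g: flip: (457,277,42)→(42,-277,457)
g: translate: b→-25 (≡-277 mod 84), so (42,-277,457)→(42,-25,4)
g: flip: (42,-25,4)→(4,25,42)
g: translate: b→1 (≡25 mod 8), so (4,25,42)→(4,1,3)
g: flip: (4,1,3)→(3,-1,4)
g: reduced (well bottom): (3,-1,4) with a≤c, −a<b≤a
reduced forms (3, -1, 4) vs (3, -1, 4) ⇒ equivalent

yes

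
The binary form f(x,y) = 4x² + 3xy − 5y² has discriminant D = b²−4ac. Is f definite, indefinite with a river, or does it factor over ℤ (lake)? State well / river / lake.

D = b²−4ac = 3² − 4·4·(-5) = 89
D > 0 non-square ⇒ indefinite ⇒ periodic river

river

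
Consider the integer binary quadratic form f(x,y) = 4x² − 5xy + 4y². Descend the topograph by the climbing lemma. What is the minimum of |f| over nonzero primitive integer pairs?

translate: b→3 (≡-5 mod 8), so (4,-5,4)→(4,3,3)
flip: (4,3,3)→(3,-3,4)
translate: b→3 (≡-3 mod 6), so (3,-3,4)→(3,3,4)
reduced (well bottom): (3,3,4) with a≤c, −a<b≤a
well minimum = a = 3

3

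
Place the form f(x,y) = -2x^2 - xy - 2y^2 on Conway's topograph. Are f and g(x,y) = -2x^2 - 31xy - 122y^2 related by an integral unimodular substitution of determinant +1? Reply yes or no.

D₁ = -15, D₂ = -15
f is negative-definite; reduce −f:
−f: reduced (well bottom): (2,1,2) with a≤c, −a<b≤a
flip sign back: reduced form of f is (-2,-1,-2)
g is negative-definite; reduce −g:
−g: translate: b→-1 (≡31 mod 4), so (2,31,122)→(2,-1,2)
−g: flip: (2,-1,2)→(2,1,2)
−g: reduced (well bottom): (2,1,2) with a≤c, −a<b≤a
flip sign back: reduced form of g is (-2,-1,-2)
reduced forms (-2, -1, -2) vs (-2, -1, -2) ⇒ equivalent

yes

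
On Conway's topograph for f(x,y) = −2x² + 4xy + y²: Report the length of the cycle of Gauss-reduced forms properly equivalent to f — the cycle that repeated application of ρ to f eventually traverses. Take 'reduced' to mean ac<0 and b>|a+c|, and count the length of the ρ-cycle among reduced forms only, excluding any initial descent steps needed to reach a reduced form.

D = 24, ⌊√D⌋ = 4
river: ρ → (1,4,-2)
river: ρ → (-2,4,1)
ρ-cycle length = 2 (tail of 0 descent steps not counted)

2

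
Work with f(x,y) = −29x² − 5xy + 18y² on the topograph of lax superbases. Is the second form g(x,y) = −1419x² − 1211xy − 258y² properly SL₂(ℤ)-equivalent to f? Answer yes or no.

D₁ = 2113, D₂ = 2113
river cycle of f (length 94): (18, 41, -6), (-6, 43, 11), (11, 45, -2), (-2, 43, 33), (33, 23, -12), (-12, 25, 31), (31, 37, -6), (-6, 35, 37), (37, 39, -4), (-4, 41, 27), … (84 more)
river cycle of g (length 94): (18, 41, -6), (-6, 43, 11), (11, 45, -2), (-2, 43, 33), (33, 23, -12), (-12, 25, 31), (31, 37, -6), (-6, 35, 37), (37, 39, -4), (-4, 41, 27), … (84 more)
cycles coincide ⇒ equivalent

yes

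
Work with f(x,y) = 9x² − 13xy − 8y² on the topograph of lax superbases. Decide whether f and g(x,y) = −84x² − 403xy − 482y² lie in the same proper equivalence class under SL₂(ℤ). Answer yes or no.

D₁ = 457, D₂ = 457
river cycle of f (length 46): (-8, 13, 9), (9, 5, -12), (-12, 19, 2), (2, 21, -2), (-2, 19, 12), (12, 5, -9), (-9, 13, 8), (8, 19, -3), (-3, 17, 14), (14, 11, -6), … (36 more)
river cycle of g (length 46): (-12, 19, 2), (2, 21, -2), (-2, 19, 12), (12, 5, -9), (-9, 13, 8), (8, 19, -3), (-3, 17, 14), (14, 11, -6), (-6, 13, 12), (12, 11, -7), … (36 more)
cycles coincide ⇒ equivalent

yes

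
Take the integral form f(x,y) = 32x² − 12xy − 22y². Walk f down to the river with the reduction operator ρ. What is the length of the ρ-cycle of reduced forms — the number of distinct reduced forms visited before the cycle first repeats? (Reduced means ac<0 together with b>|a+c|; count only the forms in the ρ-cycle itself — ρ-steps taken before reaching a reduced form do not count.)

D = 2960, ⌊√D⌋ = 54
descent: ρ → (-22,12,32)  [lands on river]
river: ρ → (32,52,-2)
river: ρ → (-2,52,32)
river: ρ → (32,12,-22)
river: ρ → (-22,32,22)
river: ρ → (22,12,-32)
river: ρ → (-32,52,2)
river: ρ → (2,52,-32)
river: ρ → (-32,12,22)
river: ρ → (22,32,-22)
ρ-cycle length = 10 (tail of 1 descent step not counted)

10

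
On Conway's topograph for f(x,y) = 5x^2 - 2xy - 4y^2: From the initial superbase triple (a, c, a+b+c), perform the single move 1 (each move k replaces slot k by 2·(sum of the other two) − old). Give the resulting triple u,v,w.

start (5,-4,-1) = (f(1,0),f(0,1),f(1,1))
replace slot 1: 2·((-4)+(-1)) − 5 = -15 → (-15,-4,-1)

-15,-4,-1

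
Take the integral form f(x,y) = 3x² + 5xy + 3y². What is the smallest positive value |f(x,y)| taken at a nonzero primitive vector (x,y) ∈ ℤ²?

translate: b→-1 (≡5 mod 6), so (3,5,3)→(3,-1,1)
flip: (3,-1,1)→(1,1,3)
reduced (well bottom): (1,1,3) with a≤c, −a<b≤a
well minimum = a = 1

1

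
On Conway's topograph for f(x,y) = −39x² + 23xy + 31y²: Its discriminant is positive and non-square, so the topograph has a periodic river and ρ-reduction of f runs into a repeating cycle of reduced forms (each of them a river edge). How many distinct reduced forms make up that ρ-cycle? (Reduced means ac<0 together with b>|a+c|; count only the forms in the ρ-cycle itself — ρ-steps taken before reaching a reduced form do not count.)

D = 5365, ⌊√D⌋ = 73
river: ρ → (31,39,-31)
river: ρ → (-31,23,39)
river: ρ → (39,55,-15)
river: ρ → (-15,65,19)
river: ρ → (19,49,-39)
river: ρ → (-39,29,29)
river: ρ → (29,29,-39)
river: ρ → (-39,49,19)
river: ρ → (19,65,-15)
river: ρ → (-15,55,39)
river: ρ → (39,23,-31)
river: ρ → (-31,39,31)
river: ρ → (31,23,-39)
river: ρ → (-39,55,15)
river: ρ → (15,65,-19)
river: ρ → (-19,49,39)
river: ρ → (39,29,-29)
river: ρ → (-29,29,39)
river: ρ → (39,49,-19)
river: ρ → (-19,65,15)
river: ρ → (15,55,-39)
river: ρ → (-39,23,31)
ρ-cycle length = 22 (tail of 0 descent steps not counted)

22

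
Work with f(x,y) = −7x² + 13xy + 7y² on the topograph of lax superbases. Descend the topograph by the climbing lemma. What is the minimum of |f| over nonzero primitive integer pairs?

river: ρ → (7,15,-5)
river: ρ → (-5,15,7)
river: ρ → (7,13,-7)
river: ρ → (-7,15,5)
river: ρ → (5,15,-7)
river: ρ → (-7,13,7)
closes: descent 0, river 6
min |a| on river = 5

5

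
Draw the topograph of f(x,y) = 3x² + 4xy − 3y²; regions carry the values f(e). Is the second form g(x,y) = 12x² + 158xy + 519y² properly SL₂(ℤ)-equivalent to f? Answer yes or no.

D₁ = 52, D₂ = 52
river cycle of f (length 10): (-3, 2, 4), (4, 6, -1), (-1, 6, 4), (4, 2, -3), (-3, 4, 3), (3, 2, -4), (-4, 6, 1), (1, 6, -4), (-4, 2, 3), (3, 4, -3)
river cycle of g (length 10): (1, 6, -4), (-4, 2, 3), (3, 4, -3), (-3, 2, 4), (4, 6, -1), (-1, 6, 4), (4, 2, -3), (-3, 4, 3), (3, 2, -4), (-4, 6, 1)
cycles coincide ⇒ equivalent

yes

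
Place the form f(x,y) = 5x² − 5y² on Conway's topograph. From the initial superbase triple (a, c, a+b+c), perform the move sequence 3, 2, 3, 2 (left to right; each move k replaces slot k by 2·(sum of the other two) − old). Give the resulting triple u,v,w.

start (5,-5,0) = (f(1,0),f(0,1),f(1,1))
replace slot 3: 2·(5+(-5)) − 0 = 0 → (5,-5,0)
replace slot 2: 2·(5+0) − (-5) = 15 → (5,15,0)
replace slot 3: 2·(5+15) − 0 = 40 → (5,15,40)
replace slot 2: 2·(5+40) − 15 = 75 → (5,75,40)

5,75,40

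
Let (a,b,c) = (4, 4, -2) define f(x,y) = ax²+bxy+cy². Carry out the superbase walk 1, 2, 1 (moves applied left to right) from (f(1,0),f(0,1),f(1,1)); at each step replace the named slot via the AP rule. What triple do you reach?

start (4,-2,6) = (f(1,0),f(0,1),f(1,1))
replace slot 1: 2·((-2)+6) − 4 = 4 → (4,-2,6)
replace slot 2: 2·(4+6) − (-2) = 22 → (4,22,6)
replace slot 1: 2·(22+6) − 4 = 52 → (52,22,6)

52,22,6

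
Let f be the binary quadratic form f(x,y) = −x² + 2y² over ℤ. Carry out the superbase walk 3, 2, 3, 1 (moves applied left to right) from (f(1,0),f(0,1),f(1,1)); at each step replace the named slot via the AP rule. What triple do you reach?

start (-1,2,1) = (f(1,0),f(0,1),f(1,1))
replace slot 3: 2·((-1)+2) − 1 = 1 → (-1,2,1)
replace slot 2: 2·((-1)+1) − 2 = -2 → (-1,-2,1)
replace slot 3: 2·((-1)+(-2)) − 1 = -7 → (-1,-2,-7)
replace slot 1: 2·((-2)+(-7)) − (-1) = -17 → (-17,-2,-7)

-17,-2,-7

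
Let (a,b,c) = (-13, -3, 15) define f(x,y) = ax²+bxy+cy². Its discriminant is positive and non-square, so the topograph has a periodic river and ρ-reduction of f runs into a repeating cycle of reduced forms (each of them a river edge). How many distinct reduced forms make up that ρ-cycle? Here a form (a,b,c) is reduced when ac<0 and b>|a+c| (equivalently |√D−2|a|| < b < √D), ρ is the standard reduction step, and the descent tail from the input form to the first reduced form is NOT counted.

D = 789, ⌊√D⌋ = 28
descent: ρ → (15,3,-13)  [lands on river]
river: ρ → (-13,23,5)
river: ρ → (5,27,-3)
river: ρ → (-3,27,5)
river: ρ → (5,23,-13)
river: ρ → (-13,3,15)
river: ρ → (15,27,-1)
river: ρ → (-1,27,15)
ρ-cycle length = 8 (tail of 1 descent step not counted)

8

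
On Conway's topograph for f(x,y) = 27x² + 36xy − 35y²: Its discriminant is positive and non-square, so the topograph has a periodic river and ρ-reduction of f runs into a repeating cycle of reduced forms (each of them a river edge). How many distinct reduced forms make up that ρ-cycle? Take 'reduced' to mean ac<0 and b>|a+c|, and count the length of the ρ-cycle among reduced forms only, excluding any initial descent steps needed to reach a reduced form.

D = 5076, ⌊√D⌋ = 71
river: ρ → (-35,34,28)
river: ρ → (28,22,-41)
river: ρ → (-41,60,9)
river: ρ → (9,66,-20)
river: ρ → (-20,54,27)
river: ρ → (27,54,-20)
river: ρ → (-20,66,9)
river: ρ → (9,60,-41)
river: ρ → (-41,22,28)
river: ρ → (28,34,-35)
river: ρ → (-35,36,27)
river: ρ → (27,18,-44)
river: ρ → (-44,70,1)
river: ρ → (1,70,-44)
river: ρ → (-44,18,27)
river: ρ → (27,36,-35)
ρ-cycle length = 16 (tail of 0 descent steps not counted)

16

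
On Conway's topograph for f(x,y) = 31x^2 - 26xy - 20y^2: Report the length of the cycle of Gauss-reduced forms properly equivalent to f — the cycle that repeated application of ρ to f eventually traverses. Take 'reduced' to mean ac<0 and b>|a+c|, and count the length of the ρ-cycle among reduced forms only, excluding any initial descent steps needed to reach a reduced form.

D = 3156, ⌊√D⌋ = 56
descent: ρ → (-20,26,31)  [lands on river]
river: ρ → (31,36,-15)
river: ρ → (-15,54,4)
river: ρ → (4,50,-41)
river: ρ → (-41,32,13)
river: ρ → (13,46,-20)
river: ρ → (-20,34,25)
river: ρ → (25,16,-29)
river: ρ → (-29,42,12)
river: ρ → (12,54,-5)
river: ρ → (-5,56,1)
river: ρ → (1,56,-5)
river: ρ → (-5,54,12)
river: ρ → (12,42,-29)
river: ρ → (-29,16,25)
river: ρ → (25,34,-20)
river: ρ → (-20,46,13)
river: ρ → (13,32,-41)
river: ρ → (-41,50,4)
river: ρ → (4,54,-15)
river: ρ → (-15,36,31)
river: ρ → (31,26,-20)
river: ρ → (-20,54,3)
river: ρ → (3,54,-20)
ρ-cycle length = 24 (tail of 1 descent step not counted)

24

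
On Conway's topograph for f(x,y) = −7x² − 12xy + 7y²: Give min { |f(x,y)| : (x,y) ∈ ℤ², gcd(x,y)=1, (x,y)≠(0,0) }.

descent: ρ → (7,12,-7)  [lands on river]
river: ρ → (-7,16,3)
river: ρ → (3,14,-12)
river: ρ → (-12,10,5)
river: ρ → (5,10,-12)
river: ρ → (-12,14,3)
river: ρ → (3,16,-7)
river: ρ → (-7,12,7)
river: ρ → (7,16,-3)
river: ρ → (-3,14,12)
river: ρ → (12,10,-5)
river: ρ → (-5,10,12)
river: ρ → (12,14,-3)
river: ρ → (-3,16,7)
closes: descent 1, river 14
min |a| on river = 3

3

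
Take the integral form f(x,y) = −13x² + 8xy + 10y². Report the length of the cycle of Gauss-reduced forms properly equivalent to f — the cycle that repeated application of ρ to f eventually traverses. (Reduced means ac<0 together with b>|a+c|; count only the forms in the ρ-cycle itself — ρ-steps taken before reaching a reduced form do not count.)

D = 584, ⌊√D⌋ = 24
river: ρ → (10,12,-11)
river: ρ → (-11,10,11)
river: ρ → (11,12,-10)
river: ρ → (-10,8,13)
river: ρ → (13,18,-5)
river: ρ → (-5,22,5)
river: ρ → (5,18,-13)
river: ρ → (-13,8,10)
ρ-cycle length = 8 (tail of 0 descent steps not counted)

8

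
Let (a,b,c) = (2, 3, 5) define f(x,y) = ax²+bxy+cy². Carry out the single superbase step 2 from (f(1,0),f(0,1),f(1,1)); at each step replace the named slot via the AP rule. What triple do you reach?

start (2,5,10) = (f(1,0),f(0,1),f(1,1))
replace slot 2: 2·(2+10) − 5 = 19 → (2,19,10)

2,19,10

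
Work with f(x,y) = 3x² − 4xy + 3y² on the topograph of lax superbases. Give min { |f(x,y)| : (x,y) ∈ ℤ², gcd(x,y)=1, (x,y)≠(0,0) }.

translate: b→2 (≡-4 mod 6), so (3,-4,3)→(3,2,2)
flip: (3,2,2)→(2,-2,3)
translate: b→2 (≡-2 mod 4), so (2,-2,3)→(2,2,3)
reduced (well bottom): (2,2,3) with a≤c, −a<b≤a
well minimum = a = 2

2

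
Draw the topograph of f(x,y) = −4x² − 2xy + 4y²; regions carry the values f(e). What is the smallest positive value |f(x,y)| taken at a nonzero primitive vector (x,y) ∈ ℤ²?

descent: ρ → (4,2,-4)  [lands on river]
river: ρ → (-4,6,2)
river: ρ → (2,6,-4)
river: ρ → (-4,2,4)
river: ρ → (4,6,-2)
river: ρ → (-2,6,4)
closes: descent 1, river 6
min |a| on river = 2

2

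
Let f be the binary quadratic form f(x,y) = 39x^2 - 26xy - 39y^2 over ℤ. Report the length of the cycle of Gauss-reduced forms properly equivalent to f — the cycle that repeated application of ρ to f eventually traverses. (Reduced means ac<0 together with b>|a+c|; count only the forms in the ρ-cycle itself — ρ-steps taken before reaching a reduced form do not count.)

D = 6760, ⌊√D⌋ = 82
descent: ρ → (-39,26,39)  [lands on river]
river: ρ → (39,52,-26)
river: ρ → (-26,52,39)
river: ρ → (39,26,-39)
river: ρ → (-39,52,26)
river: ρ → (26,52,-39)
ρ-cycle length = 6 (tail of 1 descent step not counted)

6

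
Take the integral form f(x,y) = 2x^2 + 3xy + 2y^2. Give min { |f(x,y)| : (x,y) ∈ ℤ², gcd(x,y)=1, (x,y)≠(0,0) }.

translate: b→-1 (≡3 mod 4), so (2,3,2)→(2,-1,1)
flip: (2,-1,1)→(1,1,2)
reduced (well bottom): (1,1,2) with a≤c, −a<b≤a
well minimum = a = 1

1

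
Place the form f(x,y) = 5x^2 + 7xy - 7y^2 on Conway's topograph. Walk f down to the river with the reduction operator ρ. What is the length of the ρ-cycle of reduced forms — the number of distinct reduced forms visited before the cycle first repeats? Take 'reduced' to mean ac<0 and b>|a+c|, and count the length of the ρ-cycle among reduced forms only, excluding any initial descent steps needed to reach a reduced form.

D = 189, ⌊√D⌋ = 13
river: ρ → (-7,7,5)
river: ρ → (5,13,-1)
river: ρ → (-1,13,5)
river: ρ → (5,7,-7)
ρ-cycle length = 4 (tail of 0 descent steps not counted)

4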